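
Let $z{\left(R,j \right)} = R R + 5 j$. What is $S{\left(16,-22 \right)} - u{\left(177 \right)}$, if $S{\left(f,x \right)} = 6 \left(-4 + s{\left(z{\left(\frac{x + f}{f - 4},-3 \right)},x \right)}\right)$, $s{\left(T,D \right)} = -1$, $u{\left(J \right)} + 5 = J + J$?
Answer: $-379$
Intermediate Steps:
$u{\left(J \right)} = -5 + 2 J$ ($u{\left(J \right)} = -5 + \left(J + J\right) = -5 + 2 J$)
$z{\left(R,j \right)} = R^{2} + 5 j$
$S{\left(f,x \right)} = -30$ ($S{\left(f,x \right)} = 6 \left(-4 - 1\right) = 6 \left(-5\right) = -30$)
$S{\left(16,-22 \right)} - u{\left(177 \right)} = -30 - \left(-5 + 2 \cdot 177\right) = -30 - \left(-5 + 354\right) = -30 - 349 = -379$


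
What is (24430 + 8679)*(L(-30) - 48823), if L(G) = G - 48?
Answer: -1619063209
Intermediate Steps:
L(G) = -48 + G
(24430 + 8679)*(L(-30) - 48823) = (24430 + 8679)*((-48 - 30) - 48823) = 33109*(-78 - 48823) = 33109*(-48901) = -1619063209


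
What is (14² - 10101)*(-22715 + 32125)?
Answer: -93206050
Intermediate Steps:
(14² - 10101)*(-22715 + 32125) = (196 - 10101)*9410 = -9905*9410 = -93206050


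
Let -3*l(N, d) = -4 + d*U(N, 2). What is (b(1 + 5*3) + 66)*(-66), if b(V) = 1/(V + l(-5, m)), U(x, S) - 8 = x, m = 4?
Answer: -87219/20 ≈ -4361.0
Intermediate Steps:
U(x, S) = 8 + x
l(N, d) = 4/3 - d*(8 + N)/3 (l(N, d) = -(-4 + d*(8 + N))/3 = 4/3 - d*(8 + N)/3)
b(V) = 1/(-8/3 + V) (b(V) = 1/(V + (4/3 - 1/3*4*(8 - 5))) = 1/(V + (4/3 - 1/3*4*3)) = 1/(V + (4/3 - 4)) = 1/(V - 8/3) = 1/(-8/3 + V))
(b(1 + 5*3) + 66)*(-66) = (3/(-8 + 3*(1 + 5*3)) + 66)*(-66) = (3/(-8 + 3*(1 + 15)) + 66)*(-66) = (3/(-8 + 3*16) + 66)*(-66) = (3/(-8 + 48) + 66)*(-66) = (3/40 + 66)*(-66) = (2643/40)*(-66) = -87219/20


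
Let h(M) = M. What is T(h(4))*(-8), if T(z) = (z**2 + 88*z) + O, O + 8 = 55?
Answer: -3320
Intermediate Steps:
O = 47 (O = -8 + 55 = 47)
T(z) = 47 + z**2 + 88*z (T(z) = (z**2 + 88*z) + 47 = 47 + z**2 + 88*z)
T(h(4))*(-8) = (47 + 4**2 + 88*4)*(-8) = (47 + 16 + 352)*(-8) = 415*(-8) = -3320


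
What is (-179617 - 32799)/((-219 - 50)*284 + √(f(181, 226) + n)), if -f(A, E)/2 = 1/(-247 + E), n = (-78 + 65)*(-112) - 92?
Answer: 170391193728/61281648245 + 106208*√601566/61281648245 ≈ 2.7818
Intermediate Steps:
n = 1364 (n = -13*(-112) - 92 = 1456 - 92 = 1364)
f(A, E) = -2/(-247 + E)
(-179617 - 32799)/((-219 - 50)*284 + √(f(181, 226) + n)) = (-179617 - 32799)/((-219 - 50)*284 + √(-2/(-247 + 226) + 1364)) = -212416/(-269*284 + √(-2/(-21) + 1364)) = -212416/(-76396 + √(-2*(-1/21) + 1364)) = -212416/(-76396 + √(2/21 + 1364)) = -212416/(-76396 + √(28646/21)) = -212416/(-76396 + √601566/21)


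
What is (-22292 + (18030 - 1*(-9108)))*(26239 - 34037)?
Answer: -37789108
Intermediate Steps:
(-22292 + (18030 - 1*(-9108)))*(26239 - 34037) = (-22292 + (18030 + 9108))*(-7798) = (-22292 + 27138)*(-7798) = 4846*(-7798) = -37789108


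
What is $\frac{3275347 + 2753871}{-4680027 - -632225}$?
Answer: $- \frac{3014609}{2023901} \approx -1.4895$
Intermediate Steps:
$\frac{3275347 + 2753871}{-4680027 - -632225} = \frac{6029218}{-4680027 + 632225} = \frac{6029218}{-4047802} = 6029218 \left(- \frac{1}{4047802}\right) = - \frac{3014609}{2023901}$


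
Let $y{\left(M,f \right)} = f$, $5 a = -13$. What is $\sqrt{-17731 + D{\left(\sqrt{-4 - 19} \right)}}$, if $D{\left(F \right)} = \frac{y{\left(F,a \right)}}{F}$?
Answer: $\frac{\sqrt{-234492475 + 1495 i \sqrt{23}}}{115} \approx 0.0020357 + 133.16 i$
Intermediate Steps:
$a = - \frac{13}{5}$ ($a = \frac{1}{5} \left(-13\right) = - \frac{13}{5} \approx -2.6$)
$D{\left(F \right)} = - \frac{13}{5 F}$
$\sqrt{-17731 + D{\left(\sqrt{-4 - 19} \right)}} = \sqrt{-17731 - \frac{13}{5 \sqrt{-4 - 19}}} = \sqrt{-17731 - \frac{13}{5 \sqrt{-23}}} = \sqrt{-17731 - \frac{13}{5 i \sqrt{23}}} = \sqrt{-17731 - \frac{13 \left(- \frac{i \sqrt{23}}{23}\right)}{5}} = \sqrt{-17731 + \frac{13 i \sqrt{23}}{115}}$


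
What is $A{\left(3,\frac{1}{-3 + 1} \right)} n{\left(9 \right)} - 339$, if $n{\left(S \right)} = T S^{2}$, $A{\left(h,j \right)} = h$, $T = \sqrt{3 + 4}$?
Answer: $-339 + 243 \sqrt{7} \approx 303.92$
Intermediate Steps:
$T = \sqrt{7} \approx 2.6458$
$n{\left(S \right)} = \sqrt{7} S^{2}$
$A{\left(3,\frac{1}{-3 + 1} \right)} n{\left(9 \right)} - 339 = 3 \sqrt{7} \cdot 9^{2} - 339 = 3 \sqrt{7} \cdot 81 - 339 = 3 \cdot 81 \sqrt{7} - 339 = 243 \sqrt{7} - 339 = -339 + 243 \sqrt{7}$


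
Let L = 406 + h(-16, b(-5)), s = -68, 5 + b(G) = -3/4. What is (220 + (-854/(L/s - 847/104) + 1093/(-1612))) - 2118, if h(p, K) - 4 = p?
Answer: -72990152503/39724516 ≈ -1837.4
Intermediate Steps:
b(G) = -23/4 (b(G) = -5 - 3/4 = -5 - 3*¼ = -5 - ¾ = -23/4)
h(p, K) = 4 + p
L = 394 (L = 406 + (4 - 16) = 406 - 12 = 394)
(220 + (-854/(L/s - 847/104) + 1093/(-1612))) - 2118 = (220 + (-854/(394/(-68) - 847/104) + 1093/(-1612))) - 2118 = (220 + (-854/(394*(-1/68) - 847*1/104) + 1093*(-1/1612))) - 2118 = (220 + (-854/(-197/34 - 847/104) - 1093/1612)) - 2118 = (220 + (-854/(-24643/1768) - 1093/1612)) - 2118 = (220 + (-854*(-1768/24643) - 1093/1612)) - 2118 = (220 + (1509872/24643 - 1093/1612)) - 2118 = (220 + 2406978865/39724516) - 2118 = 11146372385/39724516 - 2118 = -72990152503/39724516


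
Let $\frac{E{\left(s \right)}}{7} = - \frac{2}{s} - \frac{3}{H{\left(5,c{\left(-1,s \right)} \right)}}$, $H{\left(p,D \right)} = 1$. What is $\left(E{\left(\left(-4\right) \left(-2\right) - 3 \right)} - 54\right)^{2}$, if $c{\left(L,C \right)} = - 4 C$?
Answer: $\frac{151321}{25} \approx 6052.8$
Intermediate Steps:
$E{\left(s \right)} = -21 - \frac{14}{s}$ ($E{\left(s \right)} = 7 \left(- \frac{2}{s} - \frac{3}{1}\right) = 7 \left(- \frac{2}{s} - 3\right) = 7 \left(-3 - \frac{2}{s}\right) = -21 - \frac{14}{s}$)
$\left(E{\left(\left(-4\right) \left(-2\right) - 3 \right)} - 54\right)^{2} = \left(\left(-21 - \frac{14}{\left(-4\right) \left(-2\right) - 3}\right) - 54\right)^{2} = \left(\left(-21 - \frac{14}{8 - 3}\right) - 54\right)^{2} = \left(\left(-21 - \frac{14}{5}\right) - 54\right)^{2} = \left(- \frac{119}{5} - 54\right)^{2} = \left(- \frac{389}{5}\right)^{2} = \frac{151321}{25}$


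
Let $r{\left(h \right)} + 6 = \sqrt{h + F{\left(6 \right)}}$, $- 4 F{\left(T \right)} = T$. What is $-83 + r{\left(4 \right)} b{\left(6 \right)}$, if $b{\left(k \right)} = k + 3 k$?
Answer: $-227 + 12 \sqrt{10} \approx -189.05$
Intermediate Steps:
$F{\left(T \right)} = - \frac{T}{4}$
$b{\left(k \right)} = 4 k$
$r{\left(h \right)} = -6 + \sqrt{- \frac{3}{2} + h}$ ($r{\left(h \right)} = -6 + \sqrt{h - \frac{3}{2}} = -6 + \sqrt{- \frac{3}{2} + h}$)
$-83 + r{\left(4 \right)} b{\left(6 \right)} = -83 + \left(-6 + \frac{\sqrt{-6 + 4 \cdot 4}}{2}\right) 4 \cdot 6 = -83 + \left(-6 + \frac{\sqrt{-6 + 16}}{2}\right) 24 = -83 + \left(-6 + \frac{\sqrt{10}}{2}\right) 24 = -83 - \left(144 - 12 \sqrt{10}\right) = -227 + 12 \sqrt{10}$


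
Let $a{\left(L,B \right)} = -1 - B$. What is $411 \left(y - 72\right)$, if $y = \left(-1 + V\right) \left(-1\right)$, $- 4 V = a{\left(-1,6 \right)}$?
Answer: $- \frac{119601}{4} \approx -29900.0$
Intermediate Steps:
$V = \frac{7}{4}$ ($V = - \frac{-1 - 6}{4} = \left(- \frac{1}{4}\right) \left(-7\right) = \frac{7}{4} \approx 1.75$)
$y = - \frac{3}{4}$ ($y = \left(-1 + \frac{7}{4}\right) \left(-1\right) = \frac{3}{4} \left(-1\right) = - \frac{3}{4} \approx -0.75$)
$411 \left(y - 72\right) = 411 \left(- \frac{3}{4} - 72\right) = 411 \left(- \frac{291}{4}\right) = - \frac{119601}{4}$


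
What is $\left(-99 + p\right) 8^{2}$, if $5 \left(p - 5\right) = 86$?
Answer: $- \frac{24576}{5} \approx -4915.2$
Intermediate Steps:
$p = \frac{111}{5}$ ($p = 5 + \frac{1}{5} \cdot 86 = 5 + \frac{86}{5} = \frac{111}{5} \approx 22.2$)
$\left(-99 + p\right) 8^{2} = \left(-99 + \frac{111}{5}\right) 8^{2} = \left(- \frac{384}{5}\right) 64 = - \frac{24576}{5}$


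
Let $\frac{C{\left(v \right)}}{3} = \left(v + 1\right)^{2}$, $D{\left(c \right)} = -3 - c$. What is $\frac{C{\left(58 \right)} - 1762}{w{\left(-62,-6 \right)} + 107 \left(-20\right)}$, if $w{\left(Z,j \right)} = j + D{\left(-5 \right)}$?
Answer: $- \frac{8681}{2144} \approx -4.049$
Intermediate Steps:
$w{\left(Z,j \right)} = 2 + j$ ($w{\left(Z,j \right)} = j - -2 = j + \left(-3 + 5\right) = j + 2 = 2 + j$)
$C{\left(v \right)} = 3 \left(1 + v\right)^{2}$ ($C{\left(v \right)} = 3 \left(v + 1\right)^{2} = 3 \left(1 + v\right)^{2}$)
$\frac{C{\left(58 \right)} - 1762}{w{\left(-62,-6 \right)} + 107 \left(-20\right)} = \frac{3 \left(1 + 58\right)^{2} - 1762}{\left(2 - 6\right) + 107 \left(-20\right)} = \frac{3 \cdot 59^{2} - 1762}{-4 - 2140} = \frac{3 \cdot 3481 - 1762}{-2144} = \left(10443 - 1762\right) \left(- \frac{1}{2144}\right) = 8681 \left(- \frac{1}{2144}\right) = - \frac{8681}{2144}$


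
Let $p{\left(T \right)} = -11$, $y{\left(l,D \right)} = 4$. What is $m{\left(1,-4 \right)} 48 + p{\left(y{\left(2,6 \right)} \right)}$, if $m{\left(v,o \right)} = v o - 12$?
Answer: $-779$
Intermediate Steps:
$m{\left(v,o \right)} = -12 + o v$ ($m{\left(v,o \right)} = o v - 12 = -12 + o v$)
$m{\left(1,-4 \right)} 48 + p{\left(y{\left(2,6 \right)} \right)} = \left(-12 - 4\right) 48 - 11 = \left(-16\right) 48 - 11 = -768 - 11 = -779$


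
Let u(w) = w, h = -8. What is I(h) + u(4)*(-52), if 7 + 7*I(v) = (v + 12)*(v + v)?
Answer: -1527/7 ≈ -218.14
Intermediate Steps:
I(v) = -1 + 2*v*(12 + v)/7 (I(v) = -1 + ((v + 12)*(v + v))/7 = -1 + ((12 + v)*(2*v))/7 = -1 + (2*v*(12 + v))/7 = -1 + 2*v*(12 + v)/7)
I(h) + u(4)*(-52) = (-1 + (2/7)*(-8)**2 + (24/7)*(-8)) + 4*(-52) = (-1 + (2/7)*64 - 192/7) - 208 = (-1 + 128/7 - 192/7) - 208 = -71/7 - 208 = -1527/7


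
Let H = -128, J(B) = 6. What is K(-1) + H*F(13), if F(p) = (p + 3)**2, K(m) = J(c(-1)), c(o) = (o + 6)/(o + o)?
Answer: -32762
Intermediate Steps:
c(o) = (6 + o)/(2*o) (c(o) = (6 + o)/((2*o)) = (6 + o)*(1/(2*o)) = (6 + o)/(2*o))
K(m) = 6
F(p) = (3 + p)**2
K(-1) + H*F(13) = 6 - 128*(3 + 13)**2 = 6 - 128*16**2 = 6 - 128*256 = 6 - 32768 = -32762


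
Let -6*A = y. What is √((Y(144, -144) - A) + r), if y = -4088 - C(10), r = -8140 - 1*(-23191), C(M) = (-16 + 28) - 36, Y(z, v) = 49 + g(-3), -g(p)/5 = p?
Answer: √129939/3 ≈ 120.16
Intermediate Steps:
g(p) = -5*p
Y(z, v) = 64 (Y(z, v) = 49 - 5*(-3) = 49 + 15 = 64)
C(M) = -24 (C(M) = 12 - 36 = -24)
r = 15051 (r = -8140 + 23191 = 15051)
y = -4064 (y = -4088 - 1*(-24) = -4088 + 24 = -4064)
A = 2032/3 (A = -⅙*(-4064) = 2032/3 ≈ 677.33)
√((Y(144, -144) - A) + r) = √((64 - 1*2032/3) + 15051) = √((64 - 2032/3) + 15051) = √(-1840/3 + 15051) = √(43313/3) = √129939/3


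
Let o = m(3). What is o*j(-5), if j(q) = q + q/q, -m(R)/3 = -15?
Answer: -180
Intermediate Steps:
m(R) = 45 (m(R) = -3*(-15) = 45)
o = 45
j(q) = 1 + q (j(q) = q + 1 = 1 + q)
o*j(-5) = 45*(1 - 5) = 45*(-4) = -180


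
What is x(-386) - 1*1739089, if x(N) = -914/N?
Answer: -335643720/193 ≈ -1.7391e+6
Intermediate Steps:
x(-386) - 1*1739089 = -914/(-386) - 1*1739089 = -914*(-1/386) - 1739089 = 457/193 - 1739089 = -335643720/193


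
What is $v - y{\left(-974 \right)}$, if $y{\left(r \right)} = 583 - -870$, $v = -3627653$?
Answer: $-3629106$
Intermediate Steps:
$y{\left(r \right)} = 1453$ ($y{\left(r \right)} = 583 + 870 = 1453$)
$v - y{\left(-974 \right)} = -3627653 - 1453 = -3629106$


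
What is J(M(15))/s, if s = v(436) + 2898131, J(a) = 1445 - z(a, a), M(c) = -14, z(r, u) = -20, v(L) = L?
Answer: 1465/2898567 ≈ 0.00050542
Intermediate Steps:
J(a) = 1465 (J(a) = 1445 - 1*(-20) = 1445 + 20 = 1465)
s = 2898567 (s = 436 + 2898131 = 2898567)
J(M(15))/s = 1465/2898567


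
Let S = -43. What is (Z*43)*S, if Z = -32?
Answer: 59168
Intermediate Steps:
(Z*43)*S = -32*43*(-43) = -1376*(-43) = 59168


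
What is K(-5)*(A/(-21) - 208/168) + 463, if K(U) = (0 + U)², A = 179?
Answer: 4598/21 ≈ 218.95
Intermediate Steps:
K(U) = U²
K(-5)*(A/(-21) - 208/168) + 463 = (-5)²*(179/(-21) - 208/168) + 463 = 25*(179*(-1/21) - 208*1/168) + 463 = 25*(-179/21 - 26/21) + 463 = 25*(-205/21) + 463 = -5125/21 + 463 = 4598/21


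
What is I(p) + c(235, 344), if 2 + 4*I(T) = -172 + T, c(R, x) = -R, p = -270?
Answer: -346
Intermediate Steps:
I(T) = -87/2 + T/4 (I(T) = -½ + (-172 + T)/4 = -½ + (-43 + T/4) = -87/2 + T/4)
I(p) + c(235, 344) = (-87/2 + (¼)*(-270)) - 1*235 = (-87/2 - 135/2) - 235 = -111 - 235 = -346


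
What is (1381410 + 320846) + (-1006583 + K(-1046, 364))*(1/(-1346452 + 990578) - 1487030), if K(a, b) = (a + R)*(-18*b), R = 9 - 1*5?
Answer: -3080234169361415077/355874 ≈ -8.6554e+12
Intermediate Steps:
R = 4 (R = 9 - 5 = 4)
K(a, b) = -18*b*(4 + a) (K(a, b) = (a + 4)*(-18*b) = (4 + a)*(-18*b) = -18*b*(4 + a))
(1381410 + 320846) + (-1006583 + K(-1046, 364))*(1/(-1346452 + 990578) - 1487030) = (1381410 + 320846) + (-1006583 - 18*364*(4 - 1046))*(1/(-1346452 + 990578) - 1487030) = 1702256 + (-1006583 - 18*364*(-1042))*(1/(-355874) - 1487030) = 1702256 + (-1006583 + 6827184)*(-1/355874 - 1487030) = 1702256 + 5820601*(-529195314221/355874) = 1702256 - 3080234775150066821/355874 = -3080234169361415077/355874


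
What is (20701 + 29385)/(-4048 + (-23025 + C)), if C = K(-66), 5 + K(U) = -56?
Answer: -25043/13567 ≈ -1.8459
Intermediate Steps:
K(U) = -61 (K(U) = -5 - 56 = -61)
C = -61
(20701 + 29385)/(-4048 + (-23025 + C)) = (20701 + 29385)/(-4048 + (-23025 - 61)) = 50086/(-4048 - 23086) = 50086/(-27134) = 50086*(-1/27134) = -25043/13567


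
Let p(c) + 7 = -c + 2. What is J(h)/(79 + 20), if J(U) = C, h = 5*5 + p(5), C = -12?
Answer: -4/33 ≈ -0.12121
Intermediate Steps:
p(c) = -5 - c (p(c) = -7 + (-c + 2) = -7 + (2 - c) = -5 - c)
h = 15 (h = 5*5 + (-5 - 1*5) = 25 + (-5 - 5) = 25 - 10 = 15)
J(U) = -12
J(h)/(79 + 20) = -12/(79 + 20) = -12/99 = -12*1/99 = -4/33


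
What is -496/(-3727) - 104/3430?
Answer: 656836/6391805 ≈ 0.10276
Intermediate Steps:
-496/(-3727) - 104/3430 = -496*(-1/3727) - 104*1/3430 = 496/3727 - 52/1715 = 656836/6391805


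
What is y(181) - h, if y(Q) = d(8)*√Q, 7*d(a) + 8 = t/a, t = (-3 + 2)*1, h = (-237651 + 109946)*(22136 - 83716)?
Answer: -7864073900 - 65*√181/56 ≈ -7.8641e+9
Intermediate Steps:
h = 7864073900 (h = -127705*(-61580) = 7864073900)
t = -1 (t = -1*1 = -1)
d(a) = -8/7 - 1/(7*a) (d(a) = -8/7 + (-1/a)/7 = -8/7 - 1/(7*a))
y(Q) = -65*√Q/56 (y(Q) = ((⅐)*(-1 - 8*8)/8)*√Q = ((⅐)*(⅛)*(-1 - 64))*√Q = ((⅐)*(⅛)*(-65))*√Q = -65*√Q/56)
y(181) - h = -65*√181/56 - 1*7864073900 = -65*√181/56 - 7864073900 = -7864073900 - 65*√181/56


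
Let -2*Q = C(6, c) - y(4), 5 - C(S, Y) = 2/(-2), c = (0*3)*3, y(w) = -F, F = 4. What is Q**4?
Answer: 625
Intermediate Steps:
y(w) = -4 (y(w) = -1*4 = -4)
c = 0 (c = 0*3 = 0)
C(S, Y) = 6 (C(S, Y) = 5 - 2/(-2) = 5 - 2*(-1)/2 = 5 - 1*(-1) = 5 + 1 = 6)
Q = -5 (Q = -(6 - 1*(-4))/2 = -(6 + 4)/2 = -1/2*10 = -5)
Q**4 = (-5)**4 = 625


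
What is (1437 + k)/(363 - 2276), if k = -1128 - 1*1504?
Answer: 1195/1913 ≈ 0.62467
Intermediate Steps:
k = -2632 (k = -1128 - 1504 = -2632)
(1437 + k)/(363 - 2276) = (1437 - 2632)/(363 - 2276) = -1195/(-1913) = -1195*(-1/1913) = 1195/1913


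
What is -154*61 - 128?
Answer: -9522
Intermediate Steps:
-154*61 - 128 = -9394 - 128 = -9522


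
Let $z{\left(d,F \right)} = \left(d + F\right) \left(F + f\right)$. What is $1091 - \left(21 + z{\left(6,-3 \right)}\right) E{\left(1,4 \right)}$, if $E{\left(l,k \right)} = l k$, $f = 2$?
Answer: $1019$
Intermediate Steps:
$E{\left(l,k \right)} = k l$
$z{\left(d,F \right)} = \left(2 + F\right) \left(F + d\right)$ ($z{\left(d,F \right)} = \left(d + F\right) \left(F + 2\right) = \left(F + d\right) \left(2 + F\right) = \left(2 + F\right) \left(F + d\right)$)
$1091 - \left(21 + z{\left(6,-3 \right)}\right) E{\left(1,4 \right)} = 1091 - \left(21 + \left(\left(-3\right)^{2} + 2 \left(-3\right) + 2 \cdot 6 - 18\right)\right) 4 \cdot 1 = 1091 - \left(21 + \left(9 - 6 + 12 - 18\right)\right) 4 = 1091 - \left(21 - 3\right) 4 = 1091 - 18 \cdot 4 = 1091 - 72 = 1019$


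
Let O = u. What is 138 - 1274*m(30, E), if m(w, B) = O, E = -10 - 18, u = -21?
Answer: 26892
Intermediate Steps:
O = -21
E = -28
m(w, B) = -21
138 - 1274*m(30, E) = 138 - 1274*(-21) = 138 + 26754 = 26892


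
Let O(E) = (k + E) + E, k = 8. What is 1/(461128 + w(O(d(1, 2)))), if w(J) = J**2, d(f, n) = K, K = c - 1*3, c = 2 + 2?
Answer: 1/461228 ≈ 2.1681e-6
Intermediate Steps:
c = 4
K = 1 (K = 4 - 1*3 = 4 - 3 = 1)
d(f, n) = 1
O(E) = 8 + 2*E (O(E) = (8 + E) + E = 8 + 2*E)
1/(461128 + w(O(d(1, 2)))) = 1/(461128 + (8 + 2*1)**2) = 1/(461128 + (8 + 2)**2) = 1/(461128 + 10**2) = 1/(461128 + 100) = 1/461228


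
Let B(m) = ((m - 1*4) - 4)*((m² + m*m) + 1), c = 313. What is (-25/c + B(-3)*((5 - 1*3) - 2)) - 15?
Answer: -4720/313 ≈ -15.080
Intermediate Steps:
B(m) = (1 + 2*m²)*(-8 + m) (B(m) = ((m - 4) - 4)*((m² + m²) + 1) = ((-4 + m) - 4)*(2*m² + 1) = (-8 + m)*(1 + 2*m²) = (1 + 2*m²)*(-8 + m))
(-25/c + B(-3)*((5 - 1*3) - 2)) - 15 = (-25/313 + (-8 - 3 - 16*(-3)² + 2*(-3)³)*((5 - 1*3) - 2)) - 15 = (-25*1/313 + (-8 - 3 - 16*9 + 2*(-27))*((5 - 3) - 2)) - 15 = (-25/313 + (-8 - 3 - 144 - 54)*(2 - 2)) - 15 = (-25/313 - 209*0) - 15 = (-25/313 + 0) - 15 = -25/313 - 15 = -4720/313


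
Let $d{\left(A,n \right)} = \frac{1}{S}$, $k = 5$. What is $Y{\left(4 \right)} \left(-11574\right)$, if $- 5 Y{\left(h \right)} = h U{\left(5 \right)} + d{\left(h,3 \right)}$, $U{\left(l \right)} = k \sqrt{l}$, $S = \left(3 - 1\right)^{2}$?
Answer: $\frac{5787}{10} + 46296 \sqrt{5} \approx 1.041 \cdot 10^{5}$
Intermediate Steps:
$S = 4$ ($S = 2^{2} = 4$)
$U{\left(l \right)} = 5 \sqrt{l}$
$d{\left(A,n \right)} = \frac{1}{4}$
$Y{\left(h \right)} = - \frac{1}{20} - h \sqrt{5}$ ($Y{\left(h \right)} = - \frac{h 5 \sqrt{5} + \frac{1}{4}}{5} = - \frac{5 h \sqrt{5} + \frac{1}{4}}{5} = - \frac{\frac{1}{4} + 5 h \sqrt{5}}{5} = - \frac{1}{20} - h \sqrt{5}$)
$Y{\left(4 \right)} \left(-11574\right) = \left(- \frac{1}{20} - 4 \sqrt{5}\right) \left(-11574\right) = \frac{5787}{10} + 46296 \sqrt{5}$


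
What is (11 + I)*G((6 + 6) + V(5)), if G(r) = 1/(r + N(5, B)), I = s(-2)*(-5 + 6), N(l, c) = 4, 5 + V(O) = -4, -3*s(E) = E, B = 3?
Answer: 5/3 ≈ 1.6667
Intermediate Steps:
s(E) = -E/3
V(O) = -9 (V(O) = -5 - 4 = -9)
I = ⅔ (I = (-⅓*(-2))*(-5 + 6) = (⅔)*1 = ⅔ ≈ 0.66667)
G(r) = 1/(4 + r) (G(r) = 1/(r + 4) = 1/(4 + r))
(11 + I)*G((6 + 6) + V(5)) = (11 + ⅔)/(4 + ((6 + 6) - 9)) = 35/(3*(4 + (12 - 9))) = 35/(3*(4 + 3)) = (35/3)/7 = (35/3)*(⅐) = 5/3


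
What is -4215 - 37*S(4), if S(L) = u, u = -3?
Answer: -4104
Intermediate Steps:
S(L) = -3
-4215 - 37*S(4) = -4215 - 37*(-3) = -4215 + 111 = -4104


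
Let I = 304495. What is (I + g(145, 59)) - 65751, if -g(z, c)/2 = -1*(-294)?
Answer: 238156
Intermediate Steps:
g(z, c) = -588 (g(z, c) = -(-2)*(-294) = -2*294 = -588)
(I + g(145, 59)) - 65751 = (304495 - 588) - 65751 = 303907 - 65751 = 238156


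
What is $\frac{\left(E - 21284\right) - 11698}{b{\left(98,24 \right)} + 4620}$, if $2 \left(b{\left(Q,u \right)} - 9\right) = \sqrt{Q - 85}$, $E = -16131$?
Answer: $- \frac{909376308}{85710551} + \frac{98226 \sqrt{13}}{85710551} \approx -10.606$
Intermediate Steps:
$b{\left(Q,u \right)} = 9 + \frac{\sqrt{-85 + Q}}{2}$ ($b{\left(Q,u \right)} = 9 + \frac{\sqrt{Q - 85}}{2} = 9 + \frac{\sqrt{-85 + Q}}{2}$)
$\frac{\left(E - 21284\right) - 11698}{b{\left(98,24 \right)} + 4620} = \frac{\left(-16131 - 21284\right) - 11698}{\left(9 + \frac{\sqrt{-85 + 98}}{2}\right) + 4620} = \frac{\left(-16131 - 21284\right) - 11698}{\left(9 + \frac{\sqrt{13}}{2}\right) + 4620} = \frac{-37415 - 11698}{4629 + \frac{\sqrt{13}}{2}} = - \frac{49113}{4629 + \frac{\sqrt{13}}{2}}$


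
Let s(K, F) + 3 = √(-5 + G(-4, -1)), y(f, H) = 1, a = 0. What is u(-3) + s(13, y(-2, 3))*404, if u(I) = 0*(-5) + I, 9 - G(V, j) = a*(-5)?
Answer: -407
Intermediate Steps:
G(V, j) = 9 (G(V, j) = 9 - 0*(-5) = 9 - 1*0 = 9 + 0 = 9)
s(K, F) = -1 (s(K, F) = -3 + √(-5 + 9) = -3 + √4 = -3 + 2 = -1)
u(I) = I (u(I) = 0 + I = I)
u(-3) + s(13, y(-2, 3))*404 = -3 - 1*404 = -3 - 404 = -407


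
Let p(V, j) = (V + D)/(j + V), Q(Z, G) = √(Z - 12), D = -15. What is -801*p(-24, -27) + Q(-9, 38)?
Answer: -10413/17 + I*√21 ≈ -612.53 + 4.5826*I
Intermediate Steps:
Q(Z, G) = √(-12 + Z)
p(V, j) = (-15 + V)/(V + j) (p(V, j) = (V - 15)/(j + V) = (-15 + V)/(V + j))
-801*p(-24, -27) + Q(-9, 38) = -801*(-15 - 24)/(-24 - 27) + √(-12 - 9) = -801*(-39)/(-51) + √(-21) = -(-267)*(-39)/17 + I*√21 = -801*13/17 + I*√21 = -10413/17 + I*√21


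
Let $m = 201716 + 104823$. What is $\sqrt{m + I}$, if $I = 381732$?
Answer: $\sqrt{688271} \approx 829.62$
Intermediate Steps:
$m = 306539$
$\sqrt{m + I} = \sqrt{306539 + 381732} = \sqrt{688271}$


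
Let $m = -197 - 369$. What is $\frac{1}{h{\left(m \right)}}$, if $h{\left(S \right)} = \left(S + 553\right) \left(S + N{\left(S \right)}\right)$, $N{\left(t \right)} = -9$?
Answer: $\frac{1}{7475} \approx 0.00013378$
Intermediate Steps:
$m = -566$ ($m = -197 - 369 = -566$)
$h{\left(S \right)} = \left(-9 + S\right) \left(553 + S\right)$ ($h{\left(S \right)} = \left(S + 553\right) \left(S - 9\right) = \left(553 + S\right) \left(-9 + S\right) = \left(-9 + S\right) \left(553 + S\right)$)
$\frac{1}{h{\left(m \right)}} = \frac{1}{-4977 + \left(-566\right)^{2} + 544 \left(-566\right)} = \frac{1}{-4977 + 320356 - 307904} = \frac{1}{7475}$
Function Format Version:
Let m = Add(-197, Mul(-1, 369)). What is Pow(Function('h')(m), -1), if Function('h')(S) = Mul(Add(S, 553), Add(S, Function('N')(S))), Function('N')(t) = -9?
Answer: Rational(1, 7475) ≈ 0.00013378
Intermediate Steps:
m = -566 (m = Add(-197, -369) = -566)
Function('h')(S) = Mul(Add(-9, S), Add(553, S)) (Function('h')(S) = Mul(Add(S, 553), Add(S, -9)) = Mul(Add(553, S), Add(-9, S)) = Mul(Add(-9, S), Add(553, S)))
Pow(Function('h')(m), -1) = Pow(Add(-4977, Pow(-566, 2), Mul(544, -566)), -1) = Pow(Add(-4977, 320356, -307904), -1) = Pow(7475, -1) = Rational(1, 7475)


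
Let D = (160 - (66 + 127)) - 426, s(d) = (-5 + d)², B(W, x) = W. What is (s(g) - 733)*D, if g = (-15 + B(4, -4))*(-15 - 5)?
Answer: -20880828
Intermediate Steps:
g = 220 (g = (-15 + 4)*(-15 - 5) = -11*(-20) = 220)
D = -459 (D = (160 - 1*193) - 426 = (160 - 193) - 426 = -33 - 426 = -459)
(s(g) - 733)*D = ((-5 + 220)² - 733)*(-459) = (215² - 733)*(-459) = (46225 - 733)*(-459) = 45492*(-459) = -20880828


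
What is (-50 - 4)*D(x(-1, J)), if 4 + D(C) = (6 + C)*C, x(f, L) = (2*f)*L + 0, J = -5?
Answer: -8424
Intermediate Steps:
x(f, L) = 2*L*f (x(f, L) = 2*L*f + 0 = 2*L*f)
D(C) = -4 + C*(6 + C) (D(C) = -4 + (6 + C)*C = -4 + C*(6 + C))
(-50 - 4)*D(x(-1, J)) = (-50 - 4)*(-4 + (2*(-5)*(-1))² + 6*(2*(-5)*(-1))) = -54*(-4 + 10² + 6*10) = -54*(-4 + 100 + 60) = -54*156 = -8424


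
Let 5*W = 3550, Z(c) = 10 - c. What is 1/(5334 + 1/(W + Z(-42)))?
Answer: 762/4064509 ≈ 0.00018748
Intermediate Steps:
W = 710 (W = (⅕)*3550 = 710)
1/(5334 + 1/(W + Z(-42))) = 1/(5334 + 1/(710 + (10 - 1*(-42)))) = 1/(5334 + 1/(710 + (10 + 42))) = 1/(5334 + 1/(710 + 52)) = 1/(5334 + 1/762) = 1/(4064509/762) = 762/4064509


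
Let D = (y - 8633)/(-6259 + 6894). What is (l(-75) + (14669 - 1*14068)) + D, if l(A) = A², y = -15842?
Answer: 785807/127 ≈ 6187.5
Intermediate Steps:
D = -4895/127 (D = (-15842 - 8633)/(-6259 + 6894) = -24475/635 = -24475*1/635 = -4895/127 ≈ -38.543)
(l(-75) + (14669 - 1*14068)) + D = ((-75)² + (14669 - 1*14068)) - 4895/127 = (5625 + (14669 - 14068)) - 4895/127 = (5625 + 601) - 4895/127 = 6226 - 4895/127 = 785807/127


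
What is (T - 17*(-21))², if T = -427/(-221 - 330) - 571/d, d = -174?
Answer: 1424807484409/10929636 ≈ 1.3036e+5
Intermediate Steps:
T = 13411/3306 (T = -427/(-221 - 330) - 571/(-174) = -427/(-551) - 571*(-1/174) = -427*(-1/551) + 571/174 = 427/551 + 571/174 = 13411/3306 ≈ 4.0566)
(T - 17*(-21))² = (13411/3306 - 17*(-21))² = (13411/3306 + 357)² = (1193653/3306)² = 1424807484409/10929636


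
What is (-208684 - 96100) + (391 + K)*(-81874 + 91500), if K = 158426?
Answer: 1528467658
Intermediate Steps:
(-208684 - 96100) + (391 + K)*(-81874 + 91500) = (-208684 - 96100) + (391 + 158426)*(-81874 + 91500) = -304784 + 158817*9626 = -304784 + 1528772442 = 1528467658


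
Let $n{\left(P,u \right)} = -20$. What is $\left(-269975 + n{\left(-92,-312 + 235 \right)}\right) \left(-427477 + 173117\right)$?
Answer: $68675928200$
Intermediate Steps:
$\left(-269975 + n{\left(-92,-312 + 235 \right)}\right) \left(-427477 + 173117\right) = \left(-269975 - 20\right) \left(-427477 + 173117\right) = \left(-269995\right) \left(-254360\right) = 68675928200$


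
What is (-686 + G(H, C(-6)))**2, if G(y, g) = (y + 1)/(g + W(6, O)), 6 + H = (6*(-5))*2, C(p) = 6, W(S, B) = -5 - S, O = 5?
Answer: 452929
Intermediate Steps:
H = -66 (H = -6 + (6*(-5))*2 = -6 - 30*2 = -6 - 60 = -66)
G(y, g) = (1 + y)/(-11 + g) (G(y, g) = (y + 1)/(g + (-5 - 1*6)) = (1 + y)/(g + (-5 - 6)) = (1 + y)/(g - 11) = (1 + y)/(-11 + g))
(-686 + G(H, C(-6)))**2 = (-686 + (1 - 66)/(-11 + 6))**2 = (-686 - 65/(-5))**2 = (-686 - 1/5*(-65))**2 = (-686 + 13)**2 = (-673)**2 = 452929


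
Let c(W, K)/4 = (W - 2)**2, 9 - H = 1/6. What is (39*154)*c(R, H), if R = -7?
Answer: 1945944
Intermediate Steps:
H = 53/6 (H = 9 - 1/6 = 53/6 ≈ 8.8333)
c(W, K) = 4*(-2 + W)**2 (c(W, K) = 4*(W - 2)**2 = 4*(-2 + W)**2)
(39*154)*c(R, H) = (39*154)*(4*(-2 - 7)**2) = 6006*(4*(-9)**2) = 6006*(4*81) = 6006*324 = 1945944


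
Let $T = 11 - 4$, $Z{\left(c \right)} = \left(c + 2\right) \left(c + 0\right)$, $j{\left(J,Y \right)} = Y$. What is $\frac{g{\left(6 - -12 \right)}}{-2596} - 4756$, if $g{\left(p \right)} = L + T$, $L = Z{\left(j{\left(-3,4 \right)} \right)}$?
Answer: $- \frac{12346607}{2596} \approx -4756.0$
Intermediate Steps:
$Z{\left(c \right)} = c \left(2 + c\right)$ ($Z{\left(c \right)} = \left(2 + c\right) c = c \left(2 + c\right)$)
$T = 7$ ($T = 11 - 4 = 7$)
$L = 24$ ($L = 4 \left(2 + 4\right) = 4 \cdot 6 = 24$)
$g{\left(p \right)} = 31$ ($g{\left(p \right)} = 24 + 7 = 31$)
$\frac{g{\left(6 - -12 \right)}}{-2596} - 4756 = \frac{31}{-2596} - 4756 = 31 \left(- \frac{1}{2596}\right) - 4756 = - \frac{31}{2596} - 4756 = - \frac{12346607}{2596}$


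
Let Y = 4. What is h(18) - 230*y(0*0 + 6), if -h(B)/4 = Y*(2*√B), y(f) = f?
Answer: -1380 - 96*√2 ≈ -1515.8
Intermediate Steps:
h(B) = -32*√B (h(B) = -16*2*√B = -32*√B)
h(18) - 230*y(0*0 + 6) = -96*√2 - 230*(0*0 + 6) = -96*√2 - 230*(0 + 6) = -96*√2 - 230*6 = -96*√2 - 1380 = -1380 - 96*√2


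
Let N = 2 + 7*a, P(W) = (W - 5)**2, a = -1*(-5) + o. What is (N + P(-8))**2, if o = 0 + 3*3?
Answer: 72361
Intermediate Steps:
o = 9 (o = 0 + 9 = 9)
a = 14 (a = -1*(-5) + 9 = 5 + 9 = 14)
P(W) = (-5 + W)**2
N = 100 (N = 2 + 7*14 = 2 + 98 = 100)
(N + P(-8))**2 = (100 + (-5 - 8)**2)**2 = (100 + (-13)**2)**2 = (100 + 169)**2 = 269**2 = 72361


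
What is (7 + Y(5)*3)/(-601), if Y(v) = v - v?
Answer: -7/601 ≈ -0.011647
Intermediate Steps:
Y(v) = 0
(7 + Y(5)*3)/(-601) = (7 + 0*3)/(-601) = (7 + 0)*(-1/601) = 7*(-1/601) = -7/601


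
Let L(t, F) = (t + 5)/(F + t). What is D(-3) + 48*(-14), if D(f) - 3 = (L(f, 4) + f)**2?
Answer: -668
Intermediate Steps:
L(t, F) = (5 + t)/(F + t)
D(f) = 3 + (f + (5 + f)/(4 + f))**2 (D(f) = 3 + ((5 + f)/(4 + f) + f)**2 = 3 + (f + (5 + f)/(4 + f))**2)
D(-3) + 48*(-14) = (3 + (5 + (-3)**2 + 5*(-3))**2/(4 - 3)**2) + 48*(-14) = (3 + (5 + 9 - 15)**2/1**2) - 672 = (3 + 1*(-1)**2) - 672 = (3 + 1*1) - 672 = (3 + 1) - 672 = 4 - 672 = -668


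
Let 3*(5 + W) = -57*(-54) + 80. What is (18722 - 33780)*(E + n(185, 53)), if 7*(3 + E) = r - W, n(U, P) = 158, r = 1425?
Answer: -66059446/21 ≈ -3.1457e+6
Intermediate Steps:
W = 3143/3 (W = -5 + (-57*(-54) + 80)/3 = -5 + (3078 + 80)/3 = -5 + (1/3)*3158 = -5 + 3158/3 = 3143/3 ≈ 1047.7)
E = 1069/21 (E = -3 + (1425 - 1*3143/3)/7 = -3 + (1425 - 3143/3)/7 = -3 + (1/7)*(1132/3) = -3 + 1132/21 = 1069/21 ≈ 50.905)
(18722 - 33780)*(E + n(185, 53)) = (18722 - 33780)*(1069/21 + 158) = -15058*4387/21 = -66059446/21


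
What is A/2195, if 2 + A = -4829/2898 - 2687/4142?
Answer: -12948919/6586929405 ≈ -0.0019659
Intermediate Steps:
A = -12948919/3000879 (A = -2 + (-4829/2898 - 2687/4142) = -2 - 6947161/3000879 = -12948919/3000879 ≈ -4.3150)
A/2195 = -12948919/3000879/2195 = -12948919/3000879*1/2195 = -12948919/6586929405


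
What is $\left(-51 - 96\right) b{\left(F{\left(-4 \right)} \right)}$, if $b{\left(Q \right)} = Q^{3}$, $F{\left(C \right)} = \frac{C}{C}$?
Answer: $-147$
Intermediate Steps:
$F{\left(C \right)} = 1$
$\left(-51 - 96\right) b{\left(F{\left(-4 \right)} \right)} = \left(-51 - 96\right) 1^{3} = \left(-147\right) 1 = -147$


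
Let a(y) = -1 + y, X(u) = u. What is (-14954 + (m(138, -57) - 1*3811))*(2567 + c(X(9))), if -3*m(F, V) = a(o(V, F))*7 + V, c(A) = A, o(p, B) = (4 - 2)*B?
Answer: -149827888/3 ≈ -4.9943e+7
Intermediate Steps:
o(p, B) = 2*B
m(F, V) = 7/3 - 14*F/3 - V/3 (m(F, V) = -((-1 + 2*F)*7 + V)/3 = -((-7 + 14*F) + V)/3 = -(-7 + V + 14*F)/3 = 7/3 - 14*F/3 - V/3)
(-14954 + (m(138, -57) - 1*3811))*(2567 + c(X(9))) = (-14954 + ((7/3 - 14/3*138 - 1/3*(-57)) - 1*3811))*(2567 + 9) = (-14954 + ((7/3 - 644 + 19) - 3811))*2576 = (-14954 + (-1868/3 - 3811))*2576 = (-14954 - 13301/3)*2576 = -58163/3*2576 = -149827888/3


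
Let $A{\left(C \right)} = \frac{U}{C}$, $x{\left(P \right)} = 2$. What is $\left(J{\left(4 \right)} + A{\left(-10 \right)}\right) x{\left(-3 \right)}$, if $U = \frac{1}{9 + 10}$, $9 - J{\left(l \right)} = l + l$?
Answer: $\frac{189}{95} \approx 1.9895$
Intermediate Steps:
$J{\left(l \right)} = 9 - 2 l$ ($J{\left(l \right)} = 9 - \left(l + l\right) = 9 - 2 l$)
$U = \frac{1}{19} \approx 0.052632$
$A{\left(C \right)} = \frac{1}{19 C}$
$\left(J{\left(4 \right)} + A{\left(-10 \right)}\right) x{\left(-3 \right)} = \left(\left(9 - 8\right) + \frac{1}{19 \left(-10\right)}\right) 2 = \left(\left(9 - 8\right) + \frac{1}{19} \left(- \frac{1}{10}\right)\right) 2 = \left(1 - \frac{1}{190}\right) 2 = \frac{189}{190} \cdot 2 = \frac{189}{95}$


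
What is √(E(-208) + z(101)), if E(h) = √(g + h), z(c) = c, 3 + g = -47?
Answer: √(101 + I*√258) ≈ 10.081 + 0.79663*I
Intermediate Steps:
g = -50 (g = -3 - 47 = -50)
E(h) = √(-50 + h)
√(E(-208) + z(101)) = √(√(-50 - 208) + 101) = √(√(-258) + 101) = √(I*√258 + 101) = √(101 + I*√258)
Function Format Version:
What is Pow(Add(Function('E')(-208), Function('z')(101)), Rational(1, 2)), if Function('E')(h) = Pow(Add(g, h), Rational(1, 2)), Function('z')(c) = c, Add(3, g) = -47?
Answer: Pow(Add(101, Mul(I, Pow(258, Rational(1, 2)))), Rational(1, 2)) ≈ Add(10.081, Mul(0.79663, I))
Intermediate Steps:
g = -50 (g = Add(-3, -47) = -50)
Function('E')(h) = Pow(Add(-50, h), Rational(1, 2))
Pow(Add(Function('E')(-208), Function('z')(101)), Rational(1, 2)) = Pow(Add(Pow(Add(-50, -208), Rational(1, 2)), 101), Rational(1, 2)) = Pow(Add(Pow(-258, Rational(1, 2)), 101), Rational(1, 2)) = Pow(Add(Mul(I, Pow(258, Rational(1, 2))), 101), Rational(1, 2)) = Pow(Add(101, Mul(I, Pow(258, Rational(1, 2)))), Rational(1, 2))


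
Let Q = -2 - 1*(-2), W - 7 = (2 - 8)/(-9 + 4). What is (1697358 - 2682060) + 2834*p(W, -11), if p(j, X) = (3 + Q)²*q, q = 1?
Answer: -959196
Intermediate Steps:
W = 41/5 (W = 7 + (2 - 8)/(-9 + 4) = 7 - 6/(-5) = 7 - 6*(-⅕) = 7 + 6/5 = 41/5 ≈ 8.2000)
Q = 0 (Q = -2 + 2 = 0)
p(j, X) = 9 (p(j, X) = (3 + 0)²*1 = 3²*1 = 9*1 = 9)
(1697358 - 2682060) + 2834*p(W, -11) = (1697358 - 2682060) + 2834*9 = -984702 + 25506 = -959196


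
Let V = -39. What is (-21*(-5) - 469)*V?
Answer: 14196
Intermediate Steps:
(-21*(-5) - 469)*V = (-21*(-5) - 469)*(-39) = (105 - 469)*(-39) = -364*(-39) = 14196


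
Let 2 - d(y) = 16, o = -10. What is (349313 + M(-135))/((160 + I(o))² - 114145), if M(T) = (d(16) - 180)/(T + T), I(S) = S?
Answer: -47157352/12372075 ≈ -3.8116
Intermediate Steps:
d(y) = -14 (d(y) = 2 - 1*16 = 2 - 16 = -14)
M(T) = -97/T (M(T) = (-14 - 180)/(T + T) = -194*1/(2*T) = -97/T)
(349313 + M(-135))/((160 + I(o))² - 114145) = (349313 - 97/(-135))/((160 - 10)² - 114145) = (349313 - 97*(-1/135))/(150² - 114145) = (349313 + 97/135)/(22500 - 114145) = (47157352/135)/(-91645) = (47157352/135)*(-1/91645) = -47157352/12372075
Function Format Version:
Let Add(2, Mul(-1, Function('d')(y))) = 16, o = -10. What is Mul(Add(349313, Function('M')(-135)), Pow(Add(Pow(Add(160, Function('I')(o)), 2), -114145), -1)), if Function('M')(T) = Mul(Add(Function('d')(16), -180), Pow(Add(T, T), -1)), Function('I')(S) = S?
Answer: Rational(-47157352, 12372075) ≈ -3.8116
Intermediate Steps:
Function('d')(y) = -14 (Function('d')(y) = Add(2, Mul(-1, 16)) = Add(2, -16) = -14)
Function('M')(T) = Mul(-97, Pow(T, -1)) (Function('M')(T) = Mul(Add(-14, -180), Pow(Add(T, T), -1)) = Mul(-194, Pow(Mul(2, T), -1)) = Mul(-194, Mul(Rational(1, 2), Pow(T, -1))) = Mul(-97, Pow(T, -1)))
Mul(Add(349313, Function('M')(-135)), Pow(Add(Pow(Add(160, Function('I')(o)), 2), -114145), -1)) = Mul(Add(349313, Mul(-97, Pow(-135, -1))), Pow(Add(Pow(Add(160, -10), 2), -114145), -1)) = Mul(Add(349313, Mul(-97, Rational(-1, 135))), Pow(Add(Pow(150, 2), -114145), -1)) = Mul(Add(349313, Rational(97, 135)), Pow(Add(22500, -114145), -1)) = Mul(Rational(47157352, 135), Pow(-91645, -1)) = Mul(Rational(47157352, 135), Rational(-1, 91645)) = Rational(-47157352, 12372075)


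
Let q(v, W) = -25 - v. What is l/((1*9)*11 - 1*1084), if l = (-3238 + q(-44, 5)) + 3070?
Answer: 149/985 ≈ 0.15127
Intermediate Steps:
l = -149 (l = (-3238 + (-25 - 1*(-44))) + 3070 = (-3238 + (-25 + 44)) + 3070 = (-3238 + 19) + 3070 = -3219 + 3070 = -149)
l/((1*9)*11 - 1*1084) = -149/((1*9)*11 - 1*1084) = -149/(9*11 - 1084) = -149/(99 - 1084) = -149/(-985) = -149*(-1/985) = 149/985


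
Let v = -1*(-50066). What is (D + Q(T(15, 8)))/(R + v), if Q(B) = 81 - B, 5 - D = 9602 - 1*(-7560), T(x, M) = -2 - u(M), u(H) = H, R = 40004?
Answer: -8533/45035 ≈ -0.18947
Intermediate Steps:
T(x, M) = -2 - M
v = 50066
D = -17157 (D = 5 - (9602 - 1*(-7560)) = 5 - (9602 + 7560) = 5 - 1*17162 = 5 - 17162 = -17157)
(D + Q(T(15, 8)))/(R + v) = (-17157 + (81 - (-2 - 1*8)))/(40004 + 50066) = (-17157 + (81 - (-2 - 8)))/90070 = (-17157 + (81 - 1*(-10)))*(1/90070) = (-17157 + (81 + 10))*(1/90070) = (-17157 + 91)*(1/90070) = -17066*1/90070 = -8533/45035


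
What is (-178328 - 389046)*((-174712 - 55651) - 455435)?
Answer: 389103954452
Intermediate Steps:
(-178328 - 389046)*((-174712 - 55651) - 455435) = -567374*(-230363 - 455435) = -567374*(-685798) = 389103954452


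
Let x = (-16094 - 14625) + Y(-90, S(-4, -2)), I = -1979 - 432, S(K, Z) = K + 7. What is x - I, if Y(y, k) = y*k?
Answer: -28578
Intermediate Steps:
S(K, Z) = 7 + K
Y(y, k) = k*y
I = -2411
x = -30989 (x = (-16094 - 14625) + (7 - 4)*(-90) = -30719 + 3*(-90) = -30719 - 270 = -30989)
x - I = -30989 - 1*(-2411) = -30989 + 2411 = -28578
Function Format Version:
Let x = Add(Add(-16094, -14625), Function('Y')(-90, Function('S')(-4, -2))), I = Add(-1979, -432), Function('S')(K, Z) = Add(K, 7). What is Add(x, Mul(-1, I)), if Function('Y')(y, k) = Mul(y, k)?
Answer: -28578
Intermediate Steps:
Function('S')(K, Z) = Add(7, K)
Function('Y')(y, k) = Mul(k, y)
I = -2411
x = -30989 (x = Add(Add(-16094, -14625), Mul(Add(7, -4), -90)) = Add(-30719, Mul(3, -90)) = Add(-30719, -270) = -30989)
Add(x, Mul(-1, I)) = Add(-30989, Mul(-1, -2411)) = Add(-30989, 2411) = -28578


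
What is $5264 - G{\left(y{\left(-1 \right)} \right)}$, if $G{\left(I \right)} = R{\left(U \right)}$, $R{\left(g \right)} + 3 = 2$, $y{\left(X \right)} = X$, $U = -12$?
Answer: $5265$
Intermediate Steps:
$R{\left(g \right)} = -1$ ($R{\left(g \right)} = -3 + 2 = -1$)
$G{\left(I \right)} = -1$
$5264 - G{\left(y{\left(-1 \right)} \right)} = 5264 - -1 = 5264 + 1 = 5265$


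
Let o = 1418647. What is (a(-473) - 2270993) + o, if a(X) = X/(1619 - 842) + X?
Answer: -662640836/777 ≈ -8.5282e+5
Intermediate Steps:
a(X) = 778*X/777 (a(X) = X/777 + X = 778*X/777)
(a(-473) - 2270993) + o = ((778/777)*(-473) - 2270993) + 1418647 = (-367994/777 - 2270993) + 1418647 = -1764929555/777 + 1418647 = -662640836/777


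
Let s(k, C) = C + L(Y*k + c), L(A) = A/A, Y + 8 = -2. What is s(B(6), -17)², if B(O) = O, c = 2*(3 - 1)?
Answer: 256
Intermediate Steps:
Y = -10 (Y = -8 - 2 = -10)
c = 4 (c = 2*2 = 4)
L(A) = 1
s(k, C) = 1 + C (s(k, C) = C + 1 = 1 + C)
s(B(6), -17)² = (1 - 17)² = (-16)² = 256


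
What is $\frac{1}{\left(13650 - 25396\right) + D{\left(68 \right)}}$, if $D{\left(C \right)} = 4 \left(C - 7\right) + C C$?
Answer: $- \frac{1}{6878} \approx -0.00014539$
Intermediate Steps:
$D{\left(C \right)} = -28 + C^{2} + 4 C$ ($D{\left(C \right)} = 4 \left(-7 + C\right) + C^{2} = \left(-28 + 4 C\right) + C^{2} = -28 + C^{2} + 4 C$)
$\frac{1}{\left(13650 - 25396\right) + D{\left(68 \right)}} = \frac{1}{\left(13650 - 25396\right) + \left(-28 + 68^{2} + 4 \cdot 68\right)} = \frac{1}{-11746 + \left(-28 + 4624 + 272\right)} = \frac{1}{-11746 + 4868} = \frac{1}{-6878} = - \frac{1}{6878}$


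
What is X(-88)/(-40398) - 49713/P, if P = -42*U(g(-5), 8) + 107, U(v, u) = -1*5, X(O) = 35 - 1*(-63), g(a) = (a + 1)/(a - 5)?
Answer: -1004168420/6403083 ≈ -156.83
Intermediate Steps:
g(a) = (1 + a)/(-5 + a)
X(O) = 98 (X(O) = 35 + 63 = 98)
U(v, u) = -5
P = 317 (P = -42*(-5) + 107 = 210 + 107 = 317)
X(-88)/(-40398) - 49713/P = 98/(-40398) - 49713/317 = 98*(-1/40398) - 49713*1/317 = -49/20199 - 49713/317 = -1004168420/6403083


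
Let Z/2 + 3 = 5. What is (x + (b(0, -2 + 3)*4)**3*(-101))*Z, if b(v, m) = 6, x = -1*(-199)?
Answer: -5584100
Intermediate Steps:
x = 199
Z = 4 (Z = -6 + 2*5 = -6 + 10 = 4)
(x + (b(0, -2 + 3)*4)**3*(-101))*Z = (199 + (6*4)**3*(-101))*4 = (199 + 24**3*(-101))*4 = (199 + 13824*(-101))*4 = (199 - 1396224)*4 = -1396025*4 = -5584100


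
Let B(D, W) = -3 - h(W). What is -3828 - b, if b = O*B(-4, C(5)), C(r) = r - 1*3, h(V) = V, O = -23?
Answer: -3943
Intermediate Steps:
C(r) = -3 + r (C(r) = r - 3 = -3 + r)
B(D, W) = -3 - W
b = 115 (b = -23*(-3 - (-3 + 5)) = -23*(-3 - 1*2) = -23*(-3 - 2) = -23*(-5) = 115)
-3828 - b = -3828 - 1*115 = -3828 - 115 = -3943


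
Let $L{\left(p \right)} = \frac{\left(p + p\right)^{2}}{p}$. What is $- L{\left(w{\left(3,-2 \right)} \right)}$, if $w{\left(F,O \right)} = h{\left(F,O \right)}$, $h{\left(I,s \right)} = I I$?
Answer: $-36$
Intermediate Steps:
$h{\left(I,s \right)} = I^{2}$
$w{\left(F,O \right)} = F^{2}$
$L{\left(p \right)} = 4 p$ ($L{\left(p \right)} = \frac{\left(2 p\right)^{2}}{p} = \frac{4 p^{2}}{p} = 4 p$)
$- L{\left(w{\left(3,-2 \right)} \right)} = - 4 \cdot 3^{2} = - 4 \cdot 9 = \left(-1\right) 36 = -36$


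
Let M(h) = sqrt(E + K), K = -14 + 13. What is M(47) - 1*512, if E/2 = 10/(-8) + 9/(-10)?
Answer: -512 + I*sqrt(530)/10 ≈ -512.0 + 2.3022*I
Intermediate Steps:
E = -43/10 (E = 2*(10/(-8) + 9/(-10)) = 2*(10*(-1/8) + 9*(-1/10)) = 2*(-5/4 - 9/10) = 2*(-43/20) = -43/10 ≈ -4.3000)
K = -1
M(h) = I*sqrt(530)/10 (M(h) = sqrt(-43/10 - 1) = sqrt(-53/10) = I*sqrt(530)/10)
M(47) - 1*512 = I*sqrt(530)/10 - 1*512 = I*sqrt(530)/10 - 512 = -512 + I*sqrt(530)/10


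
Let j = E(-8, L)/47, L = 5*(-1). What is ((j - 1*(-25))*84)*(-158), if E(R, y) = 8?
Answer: -15700776/47 ≈ -3.3406e+5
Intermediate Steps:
L = -5
j = 8/47 ≈ 0.17021
((j - 1*(-25))*84)*(-158) = ((8/47 - 1*(-25))*84)*(-158) = ((8/47 + 25)*84)*(-158) = ((1183/47)*84)*(-158) = (99372/47)*(-158) = -15700776/47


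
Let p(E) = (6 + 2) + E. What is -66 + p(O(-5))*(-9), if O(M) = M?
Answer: -93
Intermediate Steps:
p(E) = 8 + E
-66 + p(O(-5))*(-9) = -66 + (8 - 5)*(-9) = -66 + 3*(-9) = -66 - 27 = -93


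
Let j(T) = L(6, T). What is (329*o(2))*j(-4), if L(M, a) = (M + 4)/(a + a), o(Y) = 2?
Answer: -1645/2 ≈ -822.50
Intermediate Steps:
L(M, a) = (4 + M)/(2*a) (L(M, a) = (4 + M)/((2*a)) = (4 + M)*(1/(2*a)) = (4 + M)/(2*a))
j(T) = 5/T (j(T) = (4 + 6)/(2*T) = (½)*10/T = 5/T)
(329*o(2))*j(-4) = (329*2)*(5/(-4)) = 658*(5*(-¼)) = 658*(-5/4) = -1645/2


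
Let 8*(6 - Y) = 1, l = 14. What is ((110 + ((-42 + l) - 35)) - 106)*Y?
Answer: -2773/8 ≈ -346.63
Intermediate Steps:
Y = 47/8 (Y = 6 - 1/8*1 = 6 - 1/8 = 47/8 ≈ 5.8750)
((110 + ((-42 + l) - 35)) - 106)*Y = ((110 + ((-42 + 14) - 35)) - 106)*(47/8) = ((110 + (-28 - 35)) - 106)*(47/8) = ((110 - 63) - 106)*(47/8) = (47 - 106)*(47/8) = -59*47/8 = -2773/8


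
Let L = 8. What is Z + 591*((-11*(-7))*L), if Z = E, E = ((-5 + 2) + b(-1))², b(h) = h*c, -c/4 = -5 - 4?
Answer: 365577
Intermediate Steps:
c = 36 (c = -4*(-5 - 4) = -4*(-9) = 36)
b(h) = 36*h (b(h) = h*36 = 36*h)
E = 1521 (E = ((-5 + 2) + 36*(-1))² = (-3 - 36)² = (-39)² = 1521)
Z = 1521
Z + 591*((-11*(-7))*L) = 1521 + 591*(-11*(-7)*8) = 1521 + 591*(77*8) = 1521 + 591*616 = 1521 + 364056 = 365577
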